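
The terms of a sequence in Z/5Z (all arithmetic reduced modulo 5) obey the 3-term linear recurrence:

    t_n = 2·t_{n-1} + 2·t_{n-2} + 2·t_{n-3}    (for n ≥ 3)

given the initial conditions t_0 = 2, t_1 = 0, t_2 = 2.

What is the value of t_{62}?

t_3 = 2·2 + 2·0 + 2·2 = 3
t_4 = 2·3 + 2·2 + 2·0 = 0
t_5 = 2·0 + 2·3 + 2·2 = 0
t_6 = 2·0 + 2·0 + 2·3 = 1
t_7 = 2·1 + 2·0 + 2·0 = 2
t_8 = 2·2 + 2·1 + 2·0 = 1
t_9 = 2·1 + 2·2 + 2·1 = 3
t_10 = 2·3 + 2·1 + 2·2 = 2
t_11 = 2·2 + 2·3 + 2·1 = 2
t_12 = 2·2 + 2·2 + 2·3 = 4
t_13 = 2·4 + 2·2 + 2·2 = 1
t_14 = 2·1 + 2·4 + 2·2 = 4
t_15 = 2·4 + 2·1 + 2·4 = 3
t_16 = 2·3 + 2·4 + 2·1 = 1
t_17 = 2·1 + 2·3 + 2·4 = 1
t_18 = 2·1 + 2·1 + 2·3 = 0
t_19 = 2·0 + 2·1 + 2·1 = 4
t_20 = 2·4 + 2·0 + 2·1 = 0
t_21 = 2·0 + 2·4 + 2·0 = 3
t_22 = 2·3 + 2·0 + 2·4 = 4
t_23 = 2·4 + 2·3 + 2·0 = 4
t_24 = 2·4 + 2·4 + 2·3 = 2
t_25 = 2·2 + 2·4 + 2·4 = 0
t_26 = 2·0 + 2·2 + 2·4 = 2
(t_24, t_25, t_26) = (2, 0, 2) = (t_0, t_1, t_2), so the sequence has period 24.
62 ≡ 14 (mod 24), hence t_62 = t_14 = 4.

4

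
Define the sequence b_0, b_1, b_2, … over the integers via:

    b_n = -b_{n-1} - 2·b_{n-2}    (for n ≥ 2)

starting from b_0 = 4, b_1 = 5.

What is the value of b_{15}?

-1173

b_2 = -1·5 + -2·4 = -13
b_3 = -1·-13 + -2·5 = 3
b_4 = -1·3 + -2·-13 = 23
b_5 = -1·23 + -2·3 = -29
b_6 = -1·-29 + -2·23 = -17
b_7 = -1·-17 + -2·-29 = 75
b_8 = -1·75 + -2·-17 = -41
b_9 = -1·-41 + -2·75 = -109
b_10 = -1·-109 + -2·-41 = 191
b_11 = -1·191 + -2·-109 = 27
b_12 = -1·27 + -2·191 = -409
b_13 = -1·-409 + -2·27 = 355
b_14 = -1·355 + -2·-409 = 463
b_15 = -1·463 + -2·355 = -1173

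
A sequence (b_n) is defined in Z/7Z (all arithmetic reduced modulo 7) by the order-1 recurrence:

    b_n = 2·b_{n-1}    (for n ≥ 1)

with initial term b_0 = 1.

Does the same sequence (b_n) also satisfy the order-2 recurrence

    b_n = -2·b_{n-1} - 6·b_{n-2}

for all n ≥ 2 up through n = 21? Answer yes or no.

Terms b_0..b_21: 1, 2, 4, 1, 2, 4, 1, 2, 4, 1, 2, 4, 1, 2, 4, 1, 2, 4, 1, 2, 4, 1
n=2: candidate gives 4, actual b_2 = 4 ✓
n=3: candidate gives 1, actual b_3 = 1 ✓
n=4: candidate gives 2, actual b_4 = 2 ✓
n=5: candidate gives 4, actual b_5 = 4 ✓
n=6: candidate gives 1, actual b_6 = 1 ✓
n=7: candidate gives 2, actual b_7 = 2 ✓
n=8: candidate gives 4, actual b_8 = 4 ✓
n=9: candidate gives 1, actual b_9 = 1 ✓
n=10: candidate gives 2, actual b_10 = 2 ✓
n=11: candidate gives 4, actual b_11 = 4 ✓
n=12: candidate gives 1, actual b_12 = 1 ✓
n=13: candidate gives 2, actual b_13 = 2 ✓
n=14: candidate gives 4, actual b_14 = 4 ✓
n=15: candidate gives 1, actual b_15 = 1 ✓
n=16: candidate gives 2, actual b_16 = 2 ✓
n=17: candidate gives 4, actual b_17 = 4 ✓
n=18: candidate gives 1, actual b_18 = 1 ✓
n=19: candidate gives 2, actual b_19 = 2 ✓
n=20: candidate gives 4, actual b_20 = 4 ✓
n=21: candidate gives 1, actual b_21 = 1 ✓

yes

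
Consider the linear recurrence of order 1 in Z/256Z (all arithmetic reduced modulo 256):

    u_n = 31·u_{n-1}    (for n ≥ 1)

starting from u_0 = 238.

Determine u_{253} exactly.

210

u_1 = 31·238 = 210
u_2 = 31·210 = 110
u_3 = 31·110 = 82
u_4 = 31·82 = 238
(u_4) = (238) = (u_0), so the sequence has period 4.
253 ≡ 1 (mod 4), hence u_253 = u_1 = 210.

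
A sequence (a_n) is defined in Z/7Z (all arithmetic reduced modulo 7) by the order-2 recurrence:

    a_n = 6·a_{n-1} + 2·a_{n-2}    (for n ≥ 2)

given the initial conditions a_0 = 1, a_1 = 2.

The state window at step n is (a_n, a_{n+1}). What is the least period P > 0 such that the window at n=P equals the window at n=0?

n=0: window = (1, 2)
n=1: window = (2, 0)
n=2: window = (0, 4)
n=3: window = (4, 3)
n=4: window = (3, 5)
n=5: window = (5, 1)
n=6: window = (1, 2)
window at n=6 equals window at n=0 → period = 6

6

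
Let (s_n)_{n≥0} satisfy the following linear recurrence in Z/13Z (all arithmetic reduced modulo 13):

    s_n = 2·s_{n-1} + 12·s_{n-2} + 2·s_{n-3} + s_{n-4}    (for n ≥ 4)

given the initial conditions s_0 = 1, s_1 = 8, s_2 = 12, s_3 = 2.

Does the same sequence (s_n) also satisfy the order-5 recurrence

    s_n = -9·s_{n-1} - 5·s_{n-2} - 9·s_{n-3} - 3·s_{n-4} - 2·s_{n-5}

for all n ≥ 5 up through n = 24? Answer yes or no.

yes

Terms s_0..s_24: 1, 8, 12, 2, 9, 9, 12, 9, 7, 12, 8, 1, 12, 12, 9, 5, 11, 8, 11, 2, 7, 3, 1, 2, 3
n=5: candidate gives 9, actual s_5 = 9 ✓
n=6: candidate gives 12, actual s_6 = 12 ✓
n=7: candidate gives 9, actual s_7 = 9 ✓
n=8: candidate gives 7, actual s_8 = 7 ✓
n=9: candidate gives 12, actual s_9 = 12 ✓
n=10: candidate gives 8, actual s_10 = 8 ✓
n=11: candidate gives 1, actual s_11 = 1 ✓
n=12: candidate gives 12, actual s_12 = 12 ✓
n=13: candidate gives 12, actual s_13 = 12 ✓
n=14: candidate gives 9, actual s_14 = 9 ✓
n=15: candidate gives 5, actual s_15 = 5 ✓
n=16: candidate gives 11, actual s_16 = 11 ✓
n=17: candidate gives 8, actual s_17 = 8 ✓
n=18: candidate gives 11, actual s_18 = 11 ✓
n=19: candidate gives 2, actual s_19 = 2 ✓
n=20: candidate gives 7, actual s_20 = 7 ✓
n=21: candidate gives 3, actual s_21 = 3 ✓
n=22: candidate gives 1, actual s_22 = 1 ✓
n=23: candidate gives 2, actual s_23 = 2 ✓
n=24: candidate gives 3, actual s_24 = 3 ✓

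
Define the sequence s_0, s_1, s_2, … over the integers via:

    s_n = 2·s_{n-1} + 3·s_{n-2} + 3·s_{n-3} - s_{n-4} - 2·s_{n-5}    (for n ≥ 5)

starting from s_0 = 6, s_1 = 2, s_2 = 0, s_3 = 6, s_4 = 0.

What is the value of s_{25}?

s_5 = 2·0 + 3·6 + 3·0 + -1·2 + -2·6 = 4
s_6 = 2·4 + 3·0 + 3·6 + -1·0 + -2·2 = 22
s_7 = 2·22 + 3·4 + 3·0 + -1·6 + -2·0 = 50
s_8 = 2·50 + 3·22 + 3·4 + -1·0 + -2·6 = 166
s_9 = 2·166 + 3·50 + 3·22 + -1·4 + -2·0 = 544
s_10 = 2·544 + 3·166 + 3·50 + -1·22 + -2·4 = 1706
s_11 = 2·1706 + 3·544 + 3·166 + -1·50 + -2·22 = 5448
s_12 = 2·5448 + 3·1706 + 3·544 + -1·166 + -2·50 = 17380
s_13 = 2·17380 + 3·5448 + 3·1706 + -1·544 + -2·166 = 55346
s_14 = 2·55346 + 3·17380 + 3·5448 + -1·1706 + -2·544 = 176382
s_15 = 2·176382 + 3·55346 + 3·17380 + -1·5448 + -2·1706 = 562082
s_16 = 2·562082 + 3·176382 + 3·55346 + -1·17380 + -2·5448 = 1791072
s_17 = 2·1791072 + 3·562082 + 3·176382 + -1·55346 + -2·17380 = 5707430
s_18 = 2·5707430 + 3·1791072 + 3·562082 + -1·176382 + -2·55346 = 18187248
s_19 = 2·18187248 + 3·5707430 + 3·1791072 + -1·562082 + -2·176382 = 57955156
s_20 = 2·57955156 + 3·18187248 + 3·5707430 + -1·1791072 + -2·562082 = 184679110
s_21 = 2·184679110 + 3·57955156 + 3·18187248 + -1·5707430 + -2·1791072 = 588495858
s_22 = 2·588495858 + 3·184679110 + 3·57955156 + -1·18187248 + -2·5707430 = 1875292406
s_23 = 2·1875292406 + 3·588495858 + 3·184679110 + -1·57955156 + -2·18187248 = 5975780064
s_24 = 2·5975780064 + 3·1875292406 + 3·588495858 + -1·184679110 + -2·57955156 = 19042335498
s_25 = 2·19042335498 + 3·5975780064 + 3·1875292406 + -1·588495858 + -2·184679110 = 60680034328

60680034328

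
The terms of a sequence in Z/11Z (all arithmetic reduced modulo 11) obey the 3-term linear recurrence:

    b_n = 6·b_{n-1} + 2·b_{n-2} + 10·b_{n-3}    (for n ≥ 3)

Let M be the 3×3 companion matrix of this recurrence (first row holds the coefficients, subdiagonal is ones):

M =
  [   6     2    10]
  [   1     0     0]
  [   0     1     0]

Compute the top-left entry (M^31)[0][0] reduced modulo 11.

(M^31)[0][0] is the top entry after applying M 31 times to the unit state (1, 0, 0). Equivalently it is h_{33} for the auxiliary sequence (h_n) obeying the same recurrence with h_2 = 1 and h_i = 0 for 0 ≤ i < 2:
h_3 = 6·1 + 2·0 + 10·0 = 6
h_4 = 6·6 + 2·1 + 10·0 = 5
h_5 = 6·5 + 2·6 + 10·1 = 8
h_6 = 6·8 + 2·5 + 10·6 = 8
h_7 = 6·8 + 2·8 + 10·5 = 4
h_8 = 6·4 + 2·8 + 10·8 = 10
h_9 = 6·10 + 2·4 + 10·8 = 5
h_10 = 6·5 + 2·10 + 10·4 = 2
h_11 = 6·2 + 2·5 + 10·10 = 1
h_12 = 6·1 + 2·2 + 10·5 = 5
h_13 = 6·5 + 2·1 + 10·2 = 8
h_14 = 6·8 + 2·5 + 10·1 = 2
h_15 = 6·2 + 2·8 + 10·5 = 1
h_16 = 6·1 + 2·2 + 10·8 = 2
h_17 = 6·2 + 2·1 + 10·2 = 1
h_18 = 6·1 + 2·2 + 10·1 = 9
h_19 = 6·9 + 2·1 + 10·2 = 10
h_20 = 6·10 + 2·9 + 10·1 = 0
h_21 = 6·0 + 2·10 + 10·9 = 0
h_22 = 6·0 + 2·0 + 10·10 = 1
h_23 = 6·1 + 2·0 + 10·0 = 6
h_24 = 6·6 + 2·1 + 10·0 = 5
h_25 = 6·5 + 2·6 + 10·1 = 8
h_26 = 6·8 + 2·5 + 10·6 = 8
h_27 = 6·8 + 2·8 + 10·5 = 4
h_28 = 6·4 + 2·8 + 10·8 = 10
h_29 = 6·10 + 2·4 + 10·8 = 5
h_30 = 6·5 + 2·10 + 10·4 = 2
h_31 = 6·2 + 2·5 + 10·10 = 1
h_32 = 6·1 + 2·2 + 10·5 = 5
h_33 = 6·5 + 2·1 + 10·2 = 8

8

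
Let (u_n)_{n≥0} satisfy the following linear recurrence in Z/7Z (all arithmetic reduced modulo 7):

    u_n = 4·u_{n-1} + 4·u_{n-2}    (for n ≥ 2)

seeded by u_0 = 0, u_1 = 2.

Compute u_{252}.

0

u_2 = 4·2 + 4·0 = 1
u_3 = 4·1 + 4·2 = 5
u_4 = 4·5 + 4·1 = 3
u_5 = 4·3 + 4·5 = 4
u_6 = 4·4 + 4·3 = 0
u_7 = 4·0 + 4·4 = 2
(u_6, u_7) = (0, 2) = (u_0, u_1), so the sequence has period 6.
252 ≡ 0 (mod 6), hence u_252 = u_0 = 0.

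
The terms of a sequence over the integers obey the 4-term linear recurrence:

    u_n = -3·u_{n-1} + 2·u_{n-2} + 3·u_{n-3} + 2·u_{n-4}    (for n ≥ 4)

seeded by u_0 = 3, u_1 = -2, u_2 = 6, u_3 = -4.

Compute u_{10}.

u_4 = -3·-4 + 2·6 + 3·-2 + 2·3 = 24
u_5 = -3·24 + 2·-4 + 3·6 + 2·-2 = -66
u_6 = -3·-66 + 2·24 + 3·-4 + 2·6 = 246
u_7 = -3·246 + 2·-66 + 3·24 + 2·-4 = -806
u_8 = -3·-806 + 2·246 + 3·-66 + 2·24 = 2760
u_9 = -3·2760 + 2·-806 + 3·246 + 2·-66 = -9286
u_10 = -3·-9286 + 2·2760 + 3·-806 + 2·246 = 31452

31452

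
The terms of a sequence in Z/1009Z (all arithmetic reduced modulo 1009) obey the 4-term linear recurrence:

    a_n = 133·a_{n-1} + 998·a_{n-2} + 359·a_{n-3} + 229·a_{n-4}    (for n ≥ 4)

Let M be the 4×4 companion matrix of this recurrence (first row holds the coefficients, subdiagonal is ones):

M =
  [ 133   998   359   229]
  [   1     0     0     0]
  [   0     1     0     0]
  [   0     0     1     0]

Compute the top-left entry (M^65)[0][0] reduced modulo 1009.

798

(M^65)[0][0] is the top entry after applying M 65 times to the unit state (1, 0, 0, 0). Equivalently it is h_{68} for the auxiliary sequence (h_n) obeying the same recurrence with h_3 = 1 and h_i = 0 for 0 ≤ i < 3:
h_4 = 133·1 + 998·0 + 359·0 + 229·0 = 133
h_5 = 133·133 + 998·1 + 359·0 + 229·0 = 525
h_6 = 133·525 + 998·133 + 359·1 + 229·0 = 109
h_7 = 133·109 + 998·525 + 359·133 + 229·1 = 194
h_8 = 133·194 + 998·109 + 359·525 + 229·133 = 366
h_9 = 133·366 + 998·194 + 359·109 + 229·525 = 64
h_10 = 133·64 + 998·366 + 359·194 + 229·109 = 211
h_11 = 133·211 + 998·64 + 359·366 + 229·194 = 370
h_12 = 133·370 + 998·211 + 359·64 + 229·366 = 311
h_13 = 133·311 + 998·370 + 359·211 + 229·64 = 564
h_14 = 133·564 + 998·311 + 359·370 + 229·211 = 490
h_15 = 133·490 + 998·564 + 359·311 + 229·370 = 68
h_16 = 133·68 + 998·490 + 359·564 + 229·311 = 883
h_17 = 133·883 + 998·68 + 359·490 + 229·564 = 1004
h_18 = 133·1004 + 998·883 + 359·68 + 229·490 = 119
h_19 = 133·119 + 998·1004 + 359·883 + 229·68 = 346
h_20 = 133·346 + 998·119 + 359·1004 + 229·883 = 943
h_21 = 133·943 + 998·346 + 359·119 + 229·1004 = 740
h_22 = 133·740 + 998·943 + 359·346 + 229·119 = 379
h_23 = 133·379 + 998·740 + 359·943 + 229·346 = 943
h_24 = 133·943 + 998·379 + 359·740 + 229·943 = 484
h_25 = 133·484 + 998·943 + 359·379 + 229·740 = 316
h_26 = 133·316 + 998·484 + 359·943 + 229·379 = 919
h_27 = 133·919 + 998·316 + 359·484 + 229·943 = 927
h_28 = 133·927 + 998·919 + 359·316 + 229·484 = 456
h_29 = 133·456 + 998·927 + 359·919 + 229·316 = 704
h_30 = 133·704 + 998·456 + 359·927 + 229·919 = 226
h_31 = 133·226 + 998·704 + 359·456 + 229·927 = 755
h_32 = 133·755 + 998·226 + 359·704 + 229·456 = 30
h_33 = 133·30 + 998·755 + 359·226 + 229·704 = 920
h_34 = 133·920 + 998·30 + 359·755 + 229·226 = 869
h_35 = 133·869 + 998·920 + 359·30 + 229·755 = 548
h_36 = 133·548 + 998·869 + 359·920 + 229·30 = 911
h_37 = 133·911 + 998·548 + 359·869 + 229·920 = 98
h_38 = 133·98 + 998·911 + 359·548 + 229·869 = 191
h_39 = 133·191 + 998·98 + 359·911 + 229·548 = 618
h_40 = 133·618 + 998·191 + 359·98 + 229·911 = 5
h_41 = 133·5 + 998·618 + 359·191 + 229·98 = 122
h_42 = 133·122 + 998·5 + 359·618 + 229·191 = 261
h_43 = 133·261 + 998·122 + 359·5 + 229·618 = 113
h_44 = 133·113 + 998·261 + 359·122 + 229·5 = 597
h_45 = 133·597 + 998·113 + 359·261 + 229·122 = 13
h_46 = 133·13 + 998·597 + 359·113 + 229·261 = 652
h_47 = 133·652 + 998·13 + 359·597 + 229·113 = 866
h_48 = 133·866 + 998·652 + 359·13 + 229·597 = 163
h_49 = 133·163 + 998·866 + 359·652 + 229·13 = 984
h_50 = 133·984 + 998·163 + 359·866 + 229·652 = 25
h_51 = 133·25 + 998·984 + 359·163 + 229·866 = 109
h_52 = 133·109 + 998·25 + 359·984 + 229·163 = 196
h_53 = 133·196 + 998·109 + 359·25 + 229·984 = 876
h_54 = 133·876 + 998·196 + 359·109 + 229·25 = 795
h_55 = 133·795 + 998·876 + 359·196 + 229·109 = 723
h_56 = 133·723 + 998·795 + 359·876 + 229·196 = 804
h_57 = 133·804 + 998·723 + 359·795 + 229·876 = 777
h_58 = 133·777 + 998·804 + 359·723 + 229·795 = 330
h_59 = 133·330 + 998·777 + 359·804 + 229·723 = 181
h_60 = 133·181 + 998·330 + 359·777 + 229·804 = 191
h_61 = 133·191 + 998·181 + 359·330 + 229·777 = 971
h_62 = 133·971 + 998·191 + 359·181 + 229·330 = 206
h_63 = 133·206 + 998·971 + 359·191 + 229·181 = 610
h_64 = 133·610 + 998·206 + 359·971 + 229·191 = 998
h_65 = 133·998 + 998·610 + 359·206 + 229·971 = 575
h_66 = 133·575 + 998·998 + 359·610 + 229·206 = 709
h_67 = 133·709 + 998·575 + 359·998 + 229·610 = 724
h_68 = 133·724 + 998·709 + 359·575 + 229·998 = 798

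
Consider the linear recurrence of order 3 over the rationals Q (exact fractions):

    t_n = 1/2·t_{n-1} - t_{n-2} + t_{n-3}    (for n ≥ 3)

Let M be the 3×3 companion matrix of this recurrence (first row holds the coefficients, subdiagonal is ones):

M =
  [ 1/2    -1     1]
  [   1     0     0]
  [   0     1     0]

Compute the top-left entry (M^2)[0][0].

-3/4

(M^2)[0][0] is the top entry after applying M 2 times to the unit state (1, 0, 0). Equivalently it is h_{4} for the auxiliary sequence (h_n) obeying the same recurrence with h_2 = 1 and h_i = 0 for 0 ≤ i < 2:
h_3 = 1/2·1 + -1·0 + 1·0 = 1/2
h_4 = 1/2·1/2 + -1·1 + 1·0 = -3/4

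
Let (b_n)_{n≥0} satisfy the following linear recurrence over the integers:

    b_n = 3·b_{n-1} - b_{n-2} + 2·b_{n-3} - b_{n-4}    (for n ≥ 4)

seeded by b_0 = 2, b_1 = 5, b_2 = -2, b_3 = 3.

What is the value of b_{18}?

36731135

b_4 = 3·3 + -1·-2 + 2·5 + -1·2 = 19
b_5 = 3·19 + -1·3 + 2·-2 + -1·5 = 45
b_6 = 3·45 + -1·19 + 2·3 + -1·-2 = 124
b_7 = 3·124 + -1·45 + 2·19 + -1·3 = 362
b_8 = 3·362 + -1·124 + 2·45 + -1·19 = 1033
b_9 = 3·1033 + -1·362 + 2·124 + -1·45 = 2940
b_10 = 3·2940 + -1·1033 + 2·362 + -1·124 = 8387
b_11 = 3·8387 + -1·2940 + 2·1033 + -1·362 = 23925
b_12 = 3·23925 + -1·8387 + 2·2940 + -1·1033 = 68235
b_13 = 3·68235 + -1·23925 + 2·8387 + -1·2940 = 194614
b_14 = 3·194614 + -1·68235 + 2·23925 + -1·8387 = 555070
b_15 = 3·555070 + -1·194614 + 2·68235 + -1·23925 = 1583141
b_16 = 3·1583141 + -1·555070 + 2·194614 + -1·68235 = 4515346
b_17 = 3·4515346 + -1·1583141 + 2·555070 + -1·194614 = 12878423
b_18 = 3·12878423 + -1·4515346 + 2·1583141 + -1·555070 = 36731135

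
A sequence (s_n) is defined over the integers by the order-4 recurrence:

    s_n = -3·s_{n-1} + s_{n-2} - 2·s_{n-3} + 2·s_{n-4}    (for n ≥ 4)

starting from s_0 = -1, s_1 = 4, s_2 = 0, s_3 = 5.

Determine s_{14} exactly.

-6686924

s_4 = -3·5 + 1·0 + -2·4 + 2·-1 = -25
s_5 = -3·-25 + 1·5 + -2·0 + 2·4 = 88
s_6 = -3·88 + 1·-25 + -2·5 + 2·0 = -299
s_7 = -3·-299 + 1·88 + -2·-25 + 2·5 = 1045
s_8 = -3·1045 + 1·-299 + -2·88 + 2·-25 = -3660
s_9 = -3·-3660 + 1·1045 + -2·-299 + 2·88 = 12799
s_10 = -3·12799 + 1·-3660 + -2·1045 + 2·-299 = -44745
s_11 = -3·-44745 + 1·12799 + -2·-3660 + 2·1045 = 156444
s_12 = -3·156444 + 1·-44745 + -2·12799 + 2·-3660 = -546995
s_13 = -3·-546995 + 1·156444 + -2·-44745 + 2·12799 = 1912517
s_14 = -3·1912517 + 1·-546995 + -2·156444 + 2·-44745 = -6686924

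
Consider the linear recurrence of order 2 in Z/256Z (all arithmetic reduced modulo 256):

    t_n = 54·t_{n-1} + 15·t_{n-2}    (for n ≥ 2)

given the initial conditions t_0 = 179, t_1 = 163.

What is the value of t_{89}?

t_2 = 54·163 + 15·179 = 223
t_3 = 54·223 + 15·163 = 151
t_4 = 54·151 + 15·223 = 235
t_5 = 54·235 + 15·151 = 107
t_6 = 54·107 + 15·235 = 87
t_7 = 54·87 + 15·107 = 159
t_8 = 54·159 + 15·87 = 163
t_9 = 54·163 + 15·159 = 179
t_10 = 54·179 + 15·163 = 79
t_11 = 54·79 + 15·179 = 39
t_12 = 54·39 + 15·79 = 219
t_13 = 54·219 + 15·39 = 123
t_14 = 54·123 + 15·219 = 199
t_15 = 54·199 + 15·123 = 47
t_16 = 54·47 + 15·199 = 147
t_17 = 54·147 + 15·47 = 195
t_18 = 54·195 + 15·147 = 191
t_19 = 54·191 + 15·195 = 183
t_20 = 54·183 + 15·191 = 203
t_21 = 54·203 + 15·183 = 139
t_22 = 54·139 + 15·203 = 55
t_23 = 54·55 + 15·139 = 191
t_24 = 54·191 + 15·55 = 131
t_25 = 54·131 + 15·191 = 211
t_26 = 54·211 + 15·131 = 47
t_27 = 54·47 + 15·211 = 71
t_28 = 54·71 + 15·47 = 187
t_29 = 54·187 + 15·71 = 155
t_30 = 54·155 + 15·187 = 167
t_31 = 54·167 + 15·155 = 79
t_32 = 54·79 + 15·167 = 115
t_33 = 54·115 + 15·79 = 227
t_34 = 54·227 + 15·115 = 159
t_35 = 54·159 + 15·227 = 215
t_36 = 54·215 + 15·159 = 171
t_37 = 54·171 + 15·215 = 171
t_38 = 54·171 + 15·171 = 23
t_39 = 54·23 + 15·171 = 223
t_40 = 54·223 + 15·23 = 99
t_41 = 54·99 + 15·223 = 243
t_42 = 54·243 + 15·99 = 15
t_43 = 54·15 + 15·243 = 103
t_44 = 54·103 + 15·15 = 155
t_45 = 54·155 + 15·103 = 187
t_46 = 54·187 + 15·155 = 135
t_47 = 54·135 + 15·187 = 111
t_48 = 54·111 + 15·135 = 83
t_49 = 54·83 + 15·111 = 3
t_50 = 54·3 + 15·83 = 127
t_51 = 54·127 + 15·3 = 247
t_52 = 54·247 + 15·127 = 139
t_53 = 54·139 + 15·247 = 203
t_54 = 54·203 + 15·139 = 247
t_55 = 54·247 + 15·203 = 255
t_56 = 54·255 + 15·247 = 67
t_57 = 54·67 + 15·255 = 19
t_58 = 54·19 + 15·67 = 239
t_59 = 54·239 + 15·19 = 135
t_60 = 54·135 + 15·239 = 123
t_61 = 54·123 + 15·135 = 219
t_62 = 54·219 + 15·123 = 103
t_63 = 54·103 + 15·219 = 143
t_64 = 54·143 + 15·103 = 51
t_65 = 54·51 + 15·143 = 35
t_66 = 54·35 + 15·51 = 95
t_67 = 54·95 + 15·35 = 23
t_68 = 54·23 + 15·95 = 107
t_69 = 54·107 + 15·23 = 235
t_70 = 54·235 + 15·107 = 215
t_71 = 54·215 + 15·235 = 31
t_72 = 54·31 + 15·215 = 35
t_73 = 54·35 + 15·31 = 51
t_74 = 54·51 + 15·35 = 207
t_75 = 54·207 + 15·51 = 167
t_76 = 54·167 + 15·207 = 91
t_77 = 54·91 + 15·167 = 251
t_78 = 54·251 + 15·91 = 71
t_79 = 54·71 + 15·251 = 175
t_80 = 54·175 + 15·71 = 19
t_81 = 54·19 + 15·175 = 67
t_82 = 54·67 + 15·19 = 63
t_83 = 54·63 + 15·67 = 55
t_84 = 54·55 + 15·63 = 75
t_85 = 54·75 + 15·55 = 11
t_86 = 54·11 + 15·75 = 183
t_87 = 54·183 + 15·11 = 63
t_88 = 54·63 + 15·183 = 3
t_89 = 54·3 + 15·63 = 83

83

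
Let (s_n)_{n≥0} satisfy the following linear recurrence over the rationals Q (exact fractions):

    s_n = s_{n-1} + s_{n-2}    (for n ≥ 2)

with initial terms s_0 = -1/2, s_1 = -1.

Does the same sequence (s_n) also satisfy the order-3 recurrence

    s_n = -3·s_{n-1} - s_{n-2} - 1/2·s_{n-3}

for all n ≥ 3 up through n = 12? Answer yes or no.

no

Terms s_0..s_12: -1/2, -1, -3/2, -5/2, -4, -13/2, -21/2, -17, -55/2, -89/2, -72, -233/2, -377/2
n=3: candidate gives 23/4, actual s_3 = -5/2 ✗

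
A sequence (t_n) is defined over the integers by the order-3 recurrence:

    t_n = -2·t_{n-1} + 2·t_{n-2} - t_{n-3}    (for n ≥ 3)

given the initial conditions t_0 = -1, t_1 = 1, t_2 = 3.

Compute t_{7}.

t_3 = -2·3 + 2·1 + -1·-1 = -3
t_4 = -2·-3 + 2·3 + -1·1 = 11
t_5 = -2·11 + 2·-3 + -1·3 = -31
t_6 = -2·-31 + 2·11 + -1·-3 = 87
t_7 = -2·87 + 2·-31 + -1·11 = -247

-247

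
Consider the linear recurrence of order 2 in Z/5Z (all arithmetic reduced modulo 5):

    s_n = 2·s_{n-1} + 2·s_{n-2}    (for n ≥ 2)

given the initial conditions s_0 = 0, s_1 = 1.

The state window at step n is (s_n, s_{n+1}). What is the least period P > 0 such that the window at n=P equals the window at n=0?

n=0: window = (0, 1)
n=1: window = (1, 2)
n=2: window = (2, 1)
n=3: window = (1, 1)
n=4: window = (1, 4)
n=5: window = (4, 0)
n=6: window = (0, 3)
n=7: window = (3, 1)
n=8: window = (1, 3)
n=9: window = (3, 3)
n=10: window = (3, 2)
n=11: window = (2, 0)
n=12: window = (0, 4)
n=13: window = (4, 3)
n=14: window = (3, 4)
n=15: window = (4, 4)
n=16: window = (4, 1)
n=17: window = (1, 0)
n=18: window = (0, 2)
n=19: window = (2, 4)
n=20: window = (4, 2)
n=21: window = (2, 2)
n=22: window = (2, 3)
n=23: window = (3, 0)
n=24: window = (0, 1)
window at n=24 equals window at n=0 → period = 24

24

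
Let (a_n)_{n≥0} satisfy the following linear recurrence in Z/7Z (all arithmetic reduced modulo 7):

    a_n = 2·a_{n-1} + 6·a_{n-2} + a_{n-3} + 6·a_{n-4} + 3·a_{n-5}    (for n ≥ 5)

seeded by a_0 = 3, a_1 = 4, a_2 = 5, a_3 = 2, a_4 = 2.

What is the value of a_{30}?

a_5 = 2·2 + 6·2 + 1·5 + 6·4 + 3·3 = 5
a_6 = 2·5 + 6·2 + 1·2 + 6·5 + 3·4 = 3
a_7 = 2·3 + 6·5 + 1·2 + 6·2 + 3·5 = 2
a_8 = 2·2 + 6·3 + 1·5 + 6·2 + 3·2 = 3
a_9 = 2·3 + 6·2 + 1·3 + 6·5 + 3·2 = 1
a_10 = 2·1 + 6·3 + 1·2 + 6·3 + 3·5 = 6
a_11 = 2·6 + 6·1 + 1·3 + 6·2 + 3·3 = 0
a_12 = 2·0 + 6·6 + 1·1 + 6·3 + 3·2 = 5
a_13 = 2·5 + 6·0 + 1·6 + 6·1 + 3·3 = 3
a_14 = 2·3 + 6·5 + 1·0 + 6·6 + 3·1 = 5
a_15 = 2·5 + 6·3 + 1·5 + 6·0 + 3·6 = 2
a_16 = 2·2 + 6·5 + 1·3 + 6·5 + 3·0 = 4
a_17 = 2·4 + 6·2 + 1·5 + 6·3 + 3·5 = 2
a_18 = 2·2 + 6·4 + 1·2 + 6·5 + 3·3 = 6
a_19 = 2·6 + 6·2 + 1·4 + 6·2 + 3·5 = 6
a_20 = 2·6 + 6·6 + 1·2 + 6·4 + 3·2 = 3
a_21 = 2·3 + 6·6 + 1·6 + 6·2 + 3·4 = 2
a_22 = 2·2 + 6·3 + 1·6 + 6·6 + 3·2 = 0
a_23 = 2·0 + 6·2 + 1·3 + 6·6 + 3·6 = 6
a_24 = 2·6 + 6·0 + 1·2 + 6·3 + 3·6 = 1
a_25 = 2·1 + 6·6 + 1·0 + 6·2 + 3·3 = 3
a_26 = 2·3 + 6·1 + 1·6 + 6·0 + 3·2 = 3
a_27 = 2·3 + 6·3 + 1·1 + 6·6 + 3·0 = 5
a_28 = 2·5 + 6·3 + 1·3 + 6·1 + 3·6 = 6
a_29 = 2·6 + 6·5 + 1·3 + 6·3 + 3·1 = 3
a_30 = 2·3 + 6·6 + 1·5 + 6·3 + 3·3 = 4

4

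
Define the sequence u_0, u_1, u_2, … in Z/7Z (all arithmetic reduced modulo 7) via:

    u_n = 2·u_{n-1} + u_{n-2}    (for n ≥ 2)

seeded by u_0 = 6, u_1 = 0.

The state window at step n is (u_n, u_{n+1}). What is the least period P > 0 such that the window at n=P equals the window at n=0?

n=0: window = (6, 0)
n=1: window = (0, 6)
n=2: window = (6, 5)
n=3: window = (5, 2)
n=4: window = (2, 2)
n=5: window = (2, 6)
n=6: window = (6, 0)
window at n=6 equals window at n=0 → period = 6

6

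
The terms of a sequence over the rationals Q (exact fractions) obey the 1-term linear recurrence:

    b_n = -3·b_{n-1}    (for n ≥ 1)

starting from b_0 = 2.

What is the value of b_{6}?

b_1 = -3·2 = -6
b_2 = -3·-6 = 18
b_3 = -3·18 = -54
b_4 = -3·-54 = 162
b_5 = -3·162 = -486
b_6 = -3·-486 = 1458

1458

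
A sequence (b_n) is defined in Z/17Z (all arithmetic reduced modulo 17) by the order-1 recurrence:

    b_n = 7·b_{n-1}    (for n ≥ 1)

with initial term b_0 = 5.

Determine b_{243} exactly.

15

b_1 = 7·5 = 1
b_2 = 7·1 = 7
b_3 = 7·7 = 15
b_4 = 7·15 = 3
b_5 = 7·3 = 4
b_6 = 7·4 = 11
b_7 = 7·11 = 9
b_8 = 7·9 = 12
b_9 = 7·12 = 16
b_10 = 7·16 = 10
b_11 = 7·10 = 2
b_12 = 7·2 = 14
b_13 = 7·14 = 13
b_14 = 7·13 = 6
b_15 = 7·6 = 8
b_16 = 7·8 = 5
(b_16) = (5) = (b_0), so the sequence has period 16.
243 ≡ 3 (mod 16), hence b_243 = b_3 = 15.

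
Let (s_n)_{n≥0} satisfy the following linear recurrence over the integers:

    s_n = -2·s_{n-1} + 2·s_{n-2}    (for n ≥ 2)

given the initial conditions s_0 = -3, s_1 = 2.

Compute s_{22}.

-4853037056

s_2 = -2·2 + 2·-3 = -10
s_3 = -2·-10 + 2·2 = 24
s_4 = -2·24 + 2·-10 = -68
s_5 = -2·-68 + 2·24 = 184
s_6 = -2·184 + 2·-68 = -504
s_7 = -2·-504 + 2·184 = 1376
s_8 = -2·1376 + 2·-504 = -3760
s_9 = -2·-3760 + 2·1376 = 10272
s_10 = -2·10272 + 2·-3760 = -28064
s_11 = -2·-28064 + 2·10272 = 76672
s_12 = -2·76672 + 2·-28064 = -209472
s_13 = -2·-209472 + 2·76672 = 572288
s_14 = -2·572288 + 2·-209472 = -1563520
s_15 = -2·-1563520 + 2·572288 = 4271616
s_16 = -2·4271616 + 2·-1563520 = -11670272
s_17 = -2·-11670272 + 2·4271616 = 31883776
s_18 = -2·31883776 + 2·-11670272 = -87108096
s_19 = -2·-87108096 + 2·31883776 = 237983744
s_20 = -2·237983744 + 2·-87108096 = -650183680
s_21 = -2·-650183680 + 2·237983744 = 1776334848
s_22 = -2·1776334848 + 2·-650183680 = -4853037056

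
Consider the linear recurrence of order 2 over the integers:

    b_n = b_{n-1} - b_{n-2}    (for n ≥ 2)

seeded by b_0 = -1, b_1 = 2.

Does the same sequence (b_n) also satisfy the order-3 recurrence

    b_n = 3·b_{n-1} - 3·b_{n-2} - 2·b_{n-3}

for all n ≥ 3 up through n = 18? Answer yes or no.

no

Terms b_0..b_18: -1, 2, 3, 1, -2, -3, -1, 2, 3, 1, -2, -3, -1, 2, 3, 1, -2, -3, -1
n=3: candidate gives 5, actual b_3 = 1 ✗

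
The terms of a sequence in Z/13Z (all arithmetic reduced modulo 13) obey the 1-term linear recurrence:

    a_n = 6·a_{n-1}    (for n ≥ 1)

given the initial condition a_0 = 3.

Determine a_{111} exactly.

11

a_1 = 6·3 = 5
a_2 = 6·5 = 4
a_3 = 6·4 = 11
a_4 = 6·11 = 1
a_5 = 6·1 = 6
a_6 = 6·6 = 10
a_7 = 6·10 = 8
a_8 = 6·8 = 9
a_9 = 6·9 = 2
a_10 = 6·2 = 12
a_11 = 6·12 = 7
a_12 = 6·7 = 3
(a_12) = (3) = (a_0), so the sequence has period 12.
111 ≡ 3 (mod 12), hence a_111 = a_3 = 11.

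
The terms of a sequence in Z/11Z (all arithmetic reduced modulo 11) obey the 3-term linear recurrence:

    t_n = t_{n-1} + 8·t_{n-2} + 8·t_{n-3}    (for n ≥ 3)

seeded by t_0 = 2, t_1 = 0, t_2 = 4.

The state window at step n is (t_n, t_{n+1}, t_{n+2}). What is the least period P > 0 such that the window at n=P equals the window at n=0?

n=0: window = (2, 0, 4)
n=1: window = (0, 4, 9)
n=2: window = (4, 9, 8)
n=3: window = (9, 8, 2)
n=4: window = (8, 2, 6)
n=5: window = (2, 6, 9)
n=6: window = (6, 9, 7)
n=7: window = (9, 7, 6)
n=8: window = (7, 6, 2)
n=9: window = (6, 2, 7)
n=10: window = (2, 7, 5)
n=11: window = (7, 5, 0)
n=12: window = (5, 0, 8)
n=13: window = (0, 8, 4)
n=14: window = (8, 4, 2)
n=15: window = (4, 2, 10)
n=16: window = (2, 10, 3)
n=17: window = (10, 3, 0)
n=18: window = (3, 0, 5)
n=19: window = (0, 5, 7)
n=20: window = (5, 7, 3)
n=21: window = (7, 3, 0)
n=22: window = (3, 0, 3)
n=23: window = (0, 3, 5)
n=24: window = (3, 5, 7)
n=25: window = (5, 7, 5)
n=26: window = (7, 5, 2)
n=27: window = (5, 2, 10)
n=28: window = (2, 10, 0)
n=29: window = (10, 0, 8)
n=30: window = (0, 8, 0)
n=31: window = (8, 0, 9)
n=32: window = (0, 9, 7)
n=33: window = (9, 7, 2)
n=34: window = (7, 2, 9)
n=35: window = (2, 9, 4)
n=36: window = (9, 4, 4)
n=37: window = (4, 4, 9)
n=38: window = (4, 9, 7)
n=39: window = (9, 7, 1)
n=40: window = (7, 1, 8)
…
n=1328: window = (4, 4, 2)
n=1329: window = (4, 2, 0)
n=1330: window = (2, 0, 4)
window at n=1330 equals window at n=0 → period = 1330

1330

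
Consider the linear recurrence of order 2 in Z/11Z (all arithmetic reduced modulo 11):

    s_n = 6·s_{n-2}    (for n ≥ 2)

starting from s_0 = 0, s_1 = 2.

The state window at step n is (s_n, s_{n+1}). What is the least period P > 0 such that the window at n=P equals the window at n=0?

n=0: window = (0, 2)
n=1: window = (2, 0)
n=2: window = (0, 1)
n=3: window = (1, 0)
n=4: window = (0, 6)
n=5: window = (6, 0)
n=6: window = (0, 3)
n=7: window = (3, 0)
n=8: window = (0, 7)
n=9: window = (7, 0)
n=10: window = (0, 9)
n=11: window = (9, 0)
n=12: window = (0, 10)
n=13: window = (10, 0)
n=14: window = (0, 5)
n=15: window = (5, 0)
n=16: window = (0, 8)
n=17: window = (8, 0)
n=18: window = (0, 4)
n=19: window = (4, 0)
n=20: window = (0, 2)
window at n=20 equals window at n=0 → period = 20

20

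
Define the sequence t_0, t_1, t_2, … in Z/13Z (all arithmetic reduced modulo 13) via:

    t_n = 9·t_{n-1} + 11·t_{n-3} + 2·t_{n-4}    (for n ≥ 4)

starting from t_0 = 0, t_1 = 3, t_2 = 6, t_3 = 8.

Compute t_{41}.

10

t_4 = 9·8 + 0·6 + 11·3 + 2·0 = 1
t_5 = 9·1 + 0·8 + 11·6 + 2·3 = 3
t_6 = 9·3 + 0·1 + 11·8 + 2·6 = 10
t_7 = 9·10 + 0·3 + 11·1 + 2·8 = 0
t_8 = 9·0 + 0·10 + 11·3 + 2·1 = 9
t_9 = 9·9 + 0·0 + 11·10 + 2·3 = 2
t_10 = 9·2 + 0·9 + 11·0 + 2·10 = 12
t_11 = 9·12 + 0·2 + 11·9 + 2·0 = 12
t_12 = 9·12 + 0·12 + 11·2 + 2·9 = 5
t_13 = 9·5 + 0·12 + 11·12 + 2·2 = 12
t_14 = 9·12 + 0·5 + 11·12 + 2·12 = 4
t_15 = 9·4 + 0·12 + 11·5 + 2·12 = 11
t_16 = 9·11 + 0·4 + 11·12 + 2·5 = 7
t_17 = 9·7 + 0·11 + 11·4 + 2·12 = 1
t_18 = 9·1 + 0·7 + 11·11 + 2·4 = 8
t_19 = 9·8 + 0·1 + 11·7 + 2·11 = 2
t_20 = 9·2 + 0·8 + 11·1 + 2·7 = 4
t_21 = 9·4 + 0·2 + 11·8 + 2·1 = 9
t_22 = 9·9 + 0·4 + 11·2 + 2·8 = 2
t_23 = 9·2 + 0·9 + 11·4 + 2·2 = 1
t_24 = 9·1 + 0·2 + 11·9 + 2·4 = 12
t_25 = 9·12 + 0·1 + 11·2 + 2·9 = 5
t_26 = 9·5 + 0·12 + 11·1 + 2·2 = 8
t_27 = 9·8 + 0·5 + 11·12 + 2·1 = 11
t_28 = 9·11 + 0·8 + 11·5 + 2·12 = 9
t_29 = 9·9 + 0·11 + 11·8 + 2·5 = 10
t_30 = 9·10 + 0·9 + 11·11 + 2·8 = 6
t_31 = 9·6 + 0·10 + 11·9 + 2·11 = 6
t_32 = 9·6 + 0·6 + 11·10 + 2·9 = 0
t_33 = 9·0 + 0·6 + 11·6 + 2·10 = 8
t_34 = 9·8 + 0·0 + 11·6 + 2·6 = 7
t_35 = 9·7 + 0·8 + 11·0 + 2·6 = 10
t_36 = 9·10 + 0·7 + 11·8 + 2·0 = 9
t_37 = 9·9 + 0·10 + 11·7 + 2·8 = 5
t_38 = 9·5 + 0·9 + 11·10 + 2·7 = 0
t_39 = 9·0 + 0·5 + 11·9 + 2·10 = 2
t_40 = 9·2 + 0·0 + 11·5 + 2·9 = 0
t_41 = 9·0 + 0·2 + 11·0 + 2·5 = 10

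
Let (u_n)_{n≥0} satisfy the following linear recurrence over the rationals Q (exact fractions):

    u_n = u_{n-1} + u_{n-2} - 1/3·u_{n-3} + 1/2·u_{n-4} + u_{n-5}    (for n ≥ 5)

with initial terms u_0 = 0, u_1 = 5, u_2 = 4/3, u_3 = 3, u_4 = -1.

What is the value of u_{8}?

u_5 = 1·-1 + 1·3 + -1/3·4/3 + 1/2·5 + 1·0 = 73/18
u_6 = 1·73/18 + 1·-1 + -1/3·3 + 1/2·4/3 + 1·5 = 139/18
u_7 = 1·139/18 + 1·73/18 + -1/3·-1 + 1/2·3 + 1·4/3 = 269/18
u_8 = 1·269/18 + 1·139/18 + -1/3·73/18 + 1/2·-1 + 1·3 = 643/27

643/27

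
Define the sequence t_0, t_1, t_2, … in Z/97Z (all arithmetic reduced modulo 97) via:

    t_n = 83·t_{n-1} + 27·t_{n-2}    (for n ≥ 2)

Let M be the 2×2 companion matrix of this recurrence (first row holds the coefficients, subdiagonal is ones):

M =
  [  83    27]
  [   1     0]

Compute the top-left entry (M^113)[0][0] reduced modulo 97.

(M^113)[0][0] is the top entry after applying M 113 times to the unit state (1, 0). Equivalently it is h_{114} for the auxiliary sequence (h_n) obeying the same recurrence with h_1 = 1 and h_i = 0 for 0 ≤ i < 1:
h_2 = 83·1 + 27·0 = 83
h_3 = 83·83 + 27·1 = 29
h_4 = 83·29 + 27·83 = 89
h_5 = 83·89 + 27·29 = 22
h_6 = 83·22 + 27·89 = 58
h_7 = 83·58 + 27·22 = 73
h_8 = 83·73 + 27·58 = 59
h_9 = 83·59 + 27·73 = 78
h_10 = 83·78 + 27·59 = 16
h_11 = 83·16 + 27·78 = 39
h_12 = 83·39 + 27·16 = 80
h_13 = 83·80 + 27·39 = 30
h_14 = 83·30 + 27·80 = 91
h_15 = 83·91 + 27·30 = 21
h_16 = 83·21 + 27·91 = 29
h_17 = 83·29 + 27·21 = 64
h_18 = 83·64 + 27·29 = 81
h_19 = 83·81 + 27·64 = 12
h_20 = 83·12 + 27·81 = 79
h_21 = 83·79 + 27·12 = 91
h_22 = 83·91 + 27·79 = 83
h_23 = 83·83 + 27·91 = 34
h_24 = 83·34 + 27·83 = 19
h_25 = 83·19 + 27·34 = 70
h_26 = 83·70 + 27·19 = 18
h_27 = 83·18 + 27·70 = 86
h_28 = 83·86 + 27·18 = 58
h_29 = 83·58 + 27·86 = 55
h_30 = 83·55 + 27·58 = 20
h_31 = 83·20 + 27·55 = 41
h_32 = 83·41 + 27·20 = 63
h_33 = 83·63 + 27·41 = 31
h_34 = 83·31 + 27·63 = 6
h_35 = 83·6 + 27·31 = 74
h_36 = 83·74 + 27·6 = 96
h_37 = 83·96 + 27·74 = 72
h_38 = 83·72 + 27·96 = 32
h_39 = 83·32 + 27·72 = 41
h_40 = 83·41 + 27·32 = 96
h_41 = 83·96 + 27·41 = 54
h_42 = 83·54 + 27·96 = 90
h_43 = 83·90 + 27·54 = 4
h_44 = 83·4 + 27·90 = 46
h_45 = 83·46 + 27·4 = 46
h_46 = 83·46 + 27·46 = 16
h_47 = 83·16 + 27·46 = 48
h_48 = 83·48 + 27·16 = 51
h_49 = 83·51 + 27·48 = 0
h_50 = 83·0 + 27·51 = 19
h_51 = 83·19 + 27·0 = 25
h_52 = 83·25 + 27·19 = 66
h_53 = 83·66 + 27·25 = 42
h_54 = 83·42 + 27·66 = 30
h_55 = 83·30 + 27·42 = 35
h_56 = 83·35 + 27·30 = 29
h_57 = 83·29 + 27·35 = 54
h_58 = 83·54 + 27·29 = 27
h_59 = 83·27 + 27·54 = 13
h_60 = 83·13 + 27·27 = 62
h_61 = 83·62 + 27·13 = 65
h_62 = 83·65 + 27·62 = 85
h_63 = 83·85 + 27·65 = 80
h_64 = 83·80 + 27·85 = 11
h_65 = 83·11 + 27·80 = 66
h_66 = 83·66 + 27·11 = 52
h_67 = 83·52 + 27·66 = 84
h_68 = 83·84 + 27·52 = 34
h_69 = 83·34 + 27·84 = 46
h_70 = 83·46 + 27·34 = 80
h_71 = 83·80 + 27·46 = 25
h_72 = 83·25 + 27·80 = 64
h_73 = 83·64 + 27·25 = 70
h_74 = 83·70 + 27·64 = 69
h_75 = 83·69 + 27·70 = 51
h_76 = 83·51 + 27·69 = 82
h_77 = 83·82 + 27·51 = 35
h_78 = 83·35 + 27·82 = 75
h_79 = 83·75 + 27·35 = 89
h_80 = 83·89 + 27·75 = 3
h_81 = 83·3 + 27·89 = 33
h_82 = 83·33 + 27·3 = 7
h_83 = 83·7 + 27·33 = 17
h_84 = 83·17 + 27·7 = 48
h_85 = 83·48 + 27·17 = 78
h_86 = 83·78 + 27·48 = 10
h_87 = 83·10 + 27·78 = 26
h_88 = 83·26 + 27·10 = 3
h_89 = 83·3 + 27·26 = 78
h_90 = 83·78 + 27·3 = 56
h_91 = 83·56 + 27·78 = 61
h_92 = 83·61 + 27·56 = 76
h_93 = 83·76 + 27·61 = 1
h_94 = 83·1 + 27·76 = 1
h_95 = 83·1 + 27·1 = 13
h_96 = 83·13 + 27·1 = 39
h_97 = 83·39 + 27·13 = 96
h_98 = 83·96 + 27·39 = 0
h_99 = 83·0 + 27·96 = 70
h_100 = 83·70 + 27·0 = 87
h_101 = 83·87 + 27·70 = 90
h_102 = 83·90 + 27·87 = 22
h_103 = 83·22 + 27·90 = 85
h_104 = 83·85 + 27·22 = 83
h_105 = 83·83 + 27·85 = 66
h_106 = 83·66 + 27·83 = 56
h_107 = 83·56 + 27·66 = 28
h_108 = 83·28 + 27·56 = 53
h_109 = 83·53 + 27·28 = 14
h_110 = 83·14 + 27·53 = 71
h_111 = 83·71 + 27·14 = 63
h_112 = 83·63 + 27·71 = 65
h_113 = 83·65 + 27·63 = 15
h_114 = 83·15 + 27·65 = 90

90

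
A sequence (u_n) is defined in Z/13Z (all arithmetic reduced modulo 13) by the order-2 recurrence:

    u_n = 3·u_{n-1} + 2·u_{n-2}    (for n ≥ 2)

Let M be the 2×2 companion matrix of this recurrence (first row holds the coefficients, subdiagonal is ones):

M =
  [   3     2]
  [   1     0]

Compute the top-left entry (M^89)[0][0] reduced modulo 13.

(M^89)[0][0] is the top entry after applying M 89 times to the unit state (1, 0). Equivalently it is h_{90} for the auxiliary sequence (h_n) obeying the same recurrence with h_1 = 1 and h_i = 0 for 0 ≤ i < 1:
h_2 = 3·1 + 2·0 = 3
h_3 = 3·3 + 2·1 = 11
h_4 = 3·11 + 2·3 = 0
h_5 = 3·0 + 2·11 = 9
h_6 = 3·9 + 2·0 = 1
h_7 = 3·1 + 2·9 = 8
h_8 = 3·8 + 2·1 = 0
h_9 = 3·0 + 2·8 = 3
h_10 = 3·3 + 2·0 = 9
h_11 = 3·9 + 2·3 = 7
h_12 = 3·7 + 2·9 = 0
h_13 = 3·0 + 2·7 = 1
(h_12, h_13) = (0, 1) = (h_0, h_1), so the sequence has period 12.
90 ≡ 6 (mod 12), hence h_90 = h_6 = 1.

1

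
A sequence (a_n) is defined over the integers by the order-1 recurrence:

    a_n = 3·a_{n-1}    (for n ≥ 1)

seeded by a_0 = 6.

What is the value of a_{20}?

a_1 = 3·6 = 18
a_2 = 3·18 = 54
a_3 = 3·54 = 162
a_4 = 3·162 = 486
a_5 = 3·486 = 1458
a_6 = 3·1458 = 4374
a_7 = 3·4374 = 13122
a_8 = 3·13122 = 39366
a_9 = 3·39366 = 118098
a_10 = 3·118098 = 354294
a_11 = 3·354294 = 1062882
a_12 = 3·1062882 = 3188646
a_13 = 3·3188646 = 9565938
a_14 = 3·9565938 = 28697814
a_15 = 3·28697814 = 86093442
a_16 = 3·86093442 = 258280326
a_17 = 3·258280326 = 774840978
a_18 = 3·774840978 = 2324522934
a_19 = 3·2324522934 = 6973568802
a_20 = 3·6973568802 = 20920706406

20920706406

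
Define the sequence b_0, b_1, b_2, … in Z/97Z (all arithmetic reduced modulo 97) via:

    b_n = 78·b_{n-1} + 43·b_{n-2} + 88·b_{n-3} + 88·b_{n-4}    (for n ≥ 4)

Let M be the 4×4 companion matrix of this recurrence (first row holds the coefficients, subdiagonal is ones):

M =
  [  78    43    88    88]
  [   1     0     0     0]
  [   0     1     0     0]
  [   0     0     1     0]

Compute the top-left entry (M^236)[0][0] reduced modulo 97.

84

(M^236)[0][0] is the top entry after applying M 236 times to the unit state (1, 0, 0, 0). Equivalently it is h_{239} for the auxiliary sequence (h_n) obeying the same recurrence with h_3 = 1 and h_i = 0 for 0 ≤ i < 3:
h_4 = 78·1 + 43·0 + 88·0 + 88·0 = 78
h_5 = 78·78 + 43·1 + 88·0 + 88·0 = 16
h_6 = 78·16 + 43·78 + 88·1 + 88·0 = 34
h_7 = 78·34 + 43·16 + 88·78 + 88·1 = 10
h_8 = 78·10 + 43·34 + 88·16 + 88·78 = 38
h_9 = 78·38 + 43·10 + 88·34 + 88·16 = 34
Continuing the recurrence:
  h_10 = 10;  h_11 = 64;  h_12 = 21;  h_13 = 17;  h_14 = 11;  h_15 = 48
  h_16 = 92;  h_17 = 64;  h_18 = 75;  h_19 = 67;  h_20 = 63;  h_21 = 45
  h_22 = 91;  h_23 = 6;  h_24 = 14;  h_25 = 29;  h_26 = 51;  h_27 = 1
  h_28 = 41;  h_29 = 96;  h_30 = 53;  h_31 = 27;  h_32 = 48;  h_33 = 72
  h_34 = 73;  h_35 = 64;  h_36 = 67;  h_37 = 77;  h_38 = 88;  h_39 = 72
  h_40 = 53;  h_41 = 22;  h_42 = 33;  h_43 = 67;  h_44 = 53;  h_45 = 21
  h_46 = 10;  h_47 = 21;  h_48 = 44;  h_49 = 79;  h_50 = 15;  h_51 = 5
  h_52 = 25;  h_53 = 58;  h_54 = 84;  h_55 = 46;  h_56 = 51;  h_57 = 22
  h_58 = 23;  h_59 = 24;  h_60 = 70;  h_61 = 73;  h_62 = 36;  h_63 = 57
  h_64 = 51;  h_65 = 16;  h_66 = 82;  h_67 = 1;  h_68 = 91;  h_69 = 51
  h_70 = 63;  h_71 = 71;  h_72 = 82;  h_73 = 81;  h_74 = 5;  h_75 = 71
  h_76 = 18;  h_77 = 94;  h_78 = 50;  h_79 = 60;  h_80 = 2;  h_81 = 82
  h_82 = 60;  h_83 = 82;  h_84 = 72;  h_85 = 7;  h_86 = 36;  h_87 = 74
  h_88 = 13;  h_89 = 26;  h_90 = 45;  h_91 = 62;  h_92 = 18;  h_93 = 36
  h_94 = 0;  h_95 = 52;  h_96 = 78;  h_97 = 42;  h_98 = 51;  h_99 = 55
  h_100 = 68;  h_101 = 42;  h_102 = 8;  h_103 = 62;  h_104 = 19;  h_105 = 12
  h_106 = 56;  h_107 = 81;  h_108 = 8;  h_109 = 3;  h_110 = 24;  h_111 = 36
  h_112 = 55;  h_113 = 66;  h_114 = 86;  h_115 = 94;  h_116 = 47;  h_117 = 35
  h_118 = 27;  h_119 = 14;  h_120 = 60;  h_121 = 68;  h_122 = 46;  h_123 = 26
  h_124 = 41;  h_125 = 89;  h_126 = 6;  h_127 = 6;  h_128 = 41;  h_129 = 79
  h_130 = 57;  h_131 = 48;  h_132 = 71;  h_133 = 73;  h_134 = 42;  h_135 = 9
  h_136 = 48;  h_137 = 89;  h_138 = 11;  h_139 = 1;  h_140 = 94;  h_141 = 73
  h_142 = 25;  h_143 = 63;  h_144 = 24;  h_145 = 13;  h_146 = 90;  h_147 = 6
  h_148 = 28;  h_149 = 60;  h_150 = 73;  h_151 = 14;  h_152 = 44;  h_153 = 24
  h_154 = 71;  h_155 = 34;  h_156 = 49;  h_157 = 64;  h_158 = 43;  h_159 = 24
  h_160 = 85;  h_161 = 6;  h_162 = 28;  h_163 = 6;  h_164 = 77;  h_165 = 41
  h_166 = 92;  h_167 = 44;  h_168 = 21;  h_169 = 5;  h_170 = 69;  h_171 = 65
  h_172 = 43;  h_173 = 51;  h_174 = 62;  h_175 = 43;  h_176 = 33;  h_177 = 11
  h_178 = 71;  h_179 = 89;  h_180 = 93;  h_181 = 61;  h_182 = 42;  h_183 = 90
  h_184 = 68;  h_185 = 2;  h_186 = 49;  h_187 = 61;  h_188 = 27;  h_189 = 2
  h_190 = 36;  h_191 = 65;  h_192 = 52;  h_193 = 10;  h_194 = 70;  h_195 = 84
  h_196 = 80;  h_197 = 14;  h_198 = 42;  h_199 = 74;  h_200 = 39;  h_201 = 94
  h_202 = 11;  h_203 = 3;  h_204 = 92;  h_205 = 55;  h_206 = 69;  h_207 = 5
  h_208 = 94;  h_209 = 29;  h_210 = 12;  h_211 = 31;  h_212 = 81;  h_213 = 7
  h_214 = 53;  h_215 = 32;  h_216 = 6;  h_217 = 43;  h_218 = 34;  h_219 = 85
  h_220 = 85;  h_221 = 86;  h_222 = 77;  h_223 = 26;  h_224 = 17;  h_225 = 7
  h_226 = 59;  h_227 = 54;  h_228 = 34;  h_229 = 15;  h_230 = 63;  h_231 = 14
  h_232 = 62;  h_233 = 80;  h_234 = 65;  h_235 = 66;  h_236 = 69;  h_237 = 28
h_238 = 78·28 + 43·69 + 88·66 + 88·65 = 92
h_239 = 78·92 + 43·28 + 88·69 + 88·66 = 84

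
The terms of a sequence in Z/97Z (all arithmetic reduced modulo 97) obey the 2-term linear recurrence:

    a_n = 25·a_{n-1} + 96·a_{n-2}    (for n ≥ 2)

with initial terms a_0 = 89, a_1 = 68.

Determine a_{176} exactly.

68

a_2 = 25·68 + 96·89 = 59
a_3 = 25·59 + 96·68 = 49
a_4 = 25·49 + 96·59 = 2
a_5 = 25·2 + 96·49 = 1
a_6 = 25·1 + 96·2 = 23
a_7 = 25·23 + 96·1 = 89
a_8 = 25·89 + 96·23 = 68
(a_7, a_8) = (89, 68) = (a_0, a_1), so the sequence has period 7.
176 ≡ 1 (mod 7), hence a_176 = a_1 = 68.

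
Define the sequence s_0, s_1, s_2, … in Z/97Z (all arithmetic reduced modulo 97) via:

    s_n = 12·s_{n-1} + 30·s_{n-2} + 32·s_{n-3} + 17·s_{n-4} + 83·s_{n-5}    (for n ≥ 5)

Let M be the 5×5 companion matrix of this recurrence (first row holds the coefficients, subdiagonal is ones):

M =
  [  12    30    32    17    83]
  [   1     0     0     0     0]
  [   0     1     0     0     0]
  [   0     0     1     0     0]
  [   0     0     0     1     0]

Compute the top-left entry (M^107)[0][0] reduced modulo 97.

(M^107)[0][0] is the top entry after applying M 107 times to the unit state (1, 0, 0, 0, 0). Equivalently it is h_{111} for the auxiliary sequence (h_n) obeying the same recurrence with h_4 = 1 and h_i = 0 for 0 ≤ i < 4:
h_5 = 12·1 + 30·0 + 32·0 + 17·0 + 83·0 = 12
h_6 = 12·12 + 30·1 + 32·0 + 17·0 + 83·0 = 77
h_7 = 12·77 + 30·12 + 32·1 + 17·0 + 83·0 = 55
h_8 = 12·55 + 30·77 + 32·12 + 17·1 + 83·0 = 73
h_9 = 12·73 + 30·55 + 32·77 + 17·12 + 83·1 = 39
h_10 = 12·39 + 30·73 + 32·55 + 17·77 + 83·12 = 30
Continuing the recurrence:
  h_11 = 37;  h_12 = 56;  h_13 = 55;  h_14 = 93;  h_15 = 14;  h_16 = 11
  h_17 = 90;  h_18 = 50;  h_19 = 66;  h_20 = 22;  h_21 = 79;  h_22 = 12
  h_23 = 51;  h_24 = 40;  h_25 = 34;  h_26 = 10;  h_27 = 15;  h_28 = 79
  h_29 = 87;  h_30 = 96;  h_31 = 3;  h_32 = 43;  h_33 = 74;  h_34 = 69
  h_35 = 27;  h_36 = 19;  h_37 = 22;  h_38 = 89;  h_39 = 83;  h_40 = 47
  h_41 = 93;  h_42 = 82;  h_43 = 11;  h_44 = 64;  h_45 = 86;  h_46 = 1
  h_47 = 90;  h_48 = 43;  h_49 = 31;  h_50 = 57;  h_51 = 44;  h_52 = 82
  h_53 = 76;  h_54 = 77;  h_55 = 55;  h_56 = 69;  h_57 = 42;  h_58 = 20
  h_59 = 73;  h_60 = 22;  h_61 = 29;  h_62 = 89;  h_63 = 14;  h_64 = 14
  h_65 = 32;  h_66 = 31;  h_67 = 93;  h_68 = 8;  h_69 = 55;  h_70 = 75
  h_71 = 73;  h_72 = 34;  h_73 = 1;  h_74 = 90;  h_75 = 61;  h_76 = 13
  h_77 = 42;  h_78 = 94;  h_79 = 59;  h_80 = 68;  h_81 = 15;  h_82 = 74
  h_83 = 0;  h_84 = 23;  h_85 = 7;  h_86 = 76;  h_87 = 46;  h_88 = 52
  h_89 = 62;  h_90 = 23;  h_91 = 26;  h_92 = 25;  h_93 = 8;  h_94 = 37
  h_95 = 52;  h_96 = 14;  h_97 = 79;  h_98 = 57;  h_99 = 85;  h_100 = 15
  h_101 = 75;  h_102 = 53;  h_103 = 36;  h_104 = 92;  h_105 = 95;  h_106 = 53
  h_107 = 92;  h_108 = 4;  h_109 = 78
h_110 = 12·78 + 30·4 + 32·92 + 17·53 + 83·95 = 79
h_111 = 12·79 + 30·78 + 32·4 + 17·92 + 83·53 = 67

67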